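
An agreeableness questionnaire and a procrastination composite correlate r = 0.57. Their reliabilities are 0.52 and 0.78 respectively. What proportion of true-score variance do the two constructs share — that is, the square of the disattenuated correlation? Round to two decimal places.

0.80

Disattenuated r = 0.57 / √(0.52 × 0.78) = 0.57 / 0.6369 = 0.8950.
Shared true-score variance = 0.8950² = 0.8010 ≈ 0.80.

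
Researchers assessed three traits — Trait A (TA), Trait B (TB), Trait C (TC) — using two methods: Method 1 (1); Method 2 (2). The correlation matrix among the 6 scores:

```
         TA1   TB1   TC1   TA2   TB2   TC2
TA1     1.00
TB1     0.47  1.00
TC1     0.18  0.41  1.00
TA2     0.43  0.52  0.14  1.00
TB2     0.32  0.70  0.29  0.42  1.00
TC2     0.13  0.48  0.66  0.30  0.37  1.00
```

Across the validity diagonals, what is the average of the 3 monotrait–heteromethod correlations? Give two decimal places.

0.60

Convergent values: 0.43, 0.70, 0.66; mean = 1.79/3 = 0.60.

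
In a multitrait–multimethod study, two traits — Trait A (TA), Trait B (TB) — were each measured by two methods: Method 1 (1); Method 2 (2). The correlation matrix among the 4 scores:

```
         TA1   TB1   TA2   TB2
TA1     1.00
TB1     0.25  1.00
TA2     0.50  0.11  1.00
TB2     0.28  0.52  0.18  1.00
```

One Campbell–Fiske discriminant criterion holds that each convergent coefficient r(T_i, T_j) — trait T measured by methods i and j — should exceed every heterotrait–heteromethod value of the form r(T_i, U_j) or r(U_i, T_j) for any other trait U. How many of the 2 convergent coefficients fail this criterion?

Convergent coefficients and their comparison sets:
TA (methods 1·2): 0.50 vs {0.28, 0.11} → pass.
TB (methods 1·2): 0.52 vs {0.11, 0.28} → pass.
0 of 2 fail.

0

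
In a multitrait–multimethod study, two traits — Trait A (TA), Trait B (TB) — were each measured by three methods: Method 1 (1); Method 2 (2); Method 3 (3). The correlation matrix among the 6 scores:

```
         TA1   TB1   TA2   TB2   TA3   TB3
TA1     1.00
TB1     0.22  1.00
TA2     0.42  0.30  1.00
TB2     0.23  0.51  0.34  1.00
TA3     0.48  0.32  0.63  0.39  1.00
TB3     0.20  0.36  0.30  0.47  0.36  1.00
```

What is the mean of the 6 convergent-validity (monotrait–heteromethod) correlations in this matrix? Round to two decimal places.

Convergent values: 0.42, 0.48, 0.63, 0.51, 0.36, 0.47; mean = 2.87/6 = 0.48.

0.48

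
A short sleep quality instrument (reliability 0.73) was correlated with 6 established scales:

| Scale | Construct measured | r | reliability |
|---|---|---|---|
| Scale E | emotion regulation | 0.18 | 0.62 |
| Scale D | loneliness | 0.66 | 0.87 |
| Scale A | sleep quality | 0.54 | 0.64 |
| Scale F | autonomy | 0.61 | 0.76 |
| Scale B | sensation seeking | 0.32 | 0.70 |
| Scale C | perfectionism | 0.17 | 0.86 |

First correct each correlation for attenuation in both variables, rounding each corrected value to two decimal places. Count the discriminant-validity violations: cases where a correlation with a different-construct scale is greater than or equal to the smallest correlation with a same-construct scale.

2

Disattenuated r (r / √(r_scale · r_new)):
  Scale E (disc): 0.18 / √(0.62·0.73) = 0.27
  Scale D (disc): 0.66 / √(0.87·0.73) = 0.83
  Scale A (conv): 0.54 / √(0.64·0.73) = 0.79
  Scale F (disc): 0.61 / √(0.76·0.73) = 0.82
  Scale B (disc): 0.32 / √(0.70·0.73) = 0.45
  Scale C (disc): 0.17 / √(0.86·0.73) = 0.21
Smallest convergent = 0.79. Discriminant values: 0.27, 0.83, 0.82, 0.45, 0.21; count ≥ 0.79 → 2.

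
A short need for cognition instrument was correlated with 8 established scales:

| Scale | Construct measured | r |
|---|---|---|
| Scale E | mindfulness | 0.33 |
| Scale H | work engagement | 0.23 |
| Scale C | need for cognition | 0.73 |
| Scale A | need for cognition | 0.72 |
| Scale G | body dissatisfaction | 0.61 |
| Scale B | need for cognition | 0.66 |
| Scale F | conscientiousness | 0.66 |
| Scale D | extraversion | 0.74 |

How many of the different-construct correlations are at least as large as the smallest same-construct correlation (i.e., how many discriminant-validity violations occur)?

2

Convergent (same construct = need for cognition): Scale C, Scale A, Scale B.
Smallest convergent = 0.66. Discriminant values: 0.33, 0.23, 0.61, 0.66, 0.74; count ≥ 0.66 → 2.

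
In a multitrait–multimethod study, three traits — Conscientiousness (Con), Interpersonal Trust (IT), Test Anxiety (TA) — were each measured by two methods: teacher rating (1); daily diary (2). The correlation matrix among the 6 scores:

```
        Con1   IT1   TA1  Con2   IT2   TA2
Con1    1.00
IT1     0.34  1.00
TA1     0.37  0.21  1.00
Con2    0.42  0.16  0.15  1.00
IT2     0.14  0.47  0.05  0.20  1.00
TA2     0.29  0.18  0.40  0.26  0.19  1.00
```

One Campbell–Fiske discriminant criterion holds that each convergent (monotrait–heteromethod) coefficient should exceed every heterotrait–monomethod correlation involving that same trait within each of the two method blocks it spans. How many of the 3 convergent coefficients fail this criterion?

0

Checking each validity diagonal entry against its comparison values:
Con (methods 1·2): 0.42 vs {0.34, 0.20, 0.37, 0.26} → pass.
IT (methods 1·2): 0.47 vs {0.34, 0.20, 0.21, 0.19} → pass.
TA (methods 1·2): 0.40 vs {0.37, 0.26, 0.21, 0.19} → pass.
0 of 3 fail.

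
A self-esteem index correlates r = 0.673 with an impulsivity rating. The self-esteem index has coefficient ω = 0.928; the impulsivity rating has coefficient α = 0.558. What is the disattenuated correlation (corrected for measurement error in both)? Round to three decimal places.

0.935

r_true = r_obs / √(r_xx · r_yy) = 0.673 / √(0.928 × 0.558) = 0.673 / √0.517824 = 0.673 / 0.7196 ≈ 0.935.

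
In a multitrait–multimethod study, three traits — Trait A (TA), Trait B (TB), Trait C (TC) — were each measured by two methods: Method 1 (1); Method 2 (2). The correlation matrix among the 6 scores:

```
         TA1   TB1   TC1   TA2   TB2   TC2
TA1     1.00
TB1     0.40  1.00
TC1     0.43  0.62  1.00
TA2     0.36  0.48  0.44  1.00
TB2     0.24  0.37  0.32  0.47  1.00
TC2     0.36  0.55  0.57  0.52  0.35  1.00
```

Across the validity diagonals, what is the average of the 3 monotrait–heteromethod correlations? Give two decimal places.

Convergent values: 0.36, 0.37, 0.57; mean = 1.30/3 = 0.43.

0.43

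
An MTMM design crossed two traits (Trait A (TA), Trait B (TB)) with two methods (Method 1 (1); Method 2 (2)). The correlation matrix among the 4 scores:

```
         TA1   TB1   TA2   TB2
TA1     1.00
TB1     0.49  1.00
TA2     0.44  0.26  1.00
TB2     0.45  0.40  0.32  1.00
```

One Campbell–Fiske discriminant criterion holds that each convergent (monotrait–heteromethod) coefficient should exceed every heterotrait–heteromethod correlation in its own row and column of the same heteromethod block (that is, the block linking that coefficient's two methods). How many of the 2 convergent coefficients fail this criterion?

Checking each validity diagonal entry against its comparison values:
TA (methods 1·2): 0.44 vs {0.45, 0.26} → fail.
TB (methods 1·2): 0.40 vs {0.26, 0.45} → fail.
2 of 2 fail.

2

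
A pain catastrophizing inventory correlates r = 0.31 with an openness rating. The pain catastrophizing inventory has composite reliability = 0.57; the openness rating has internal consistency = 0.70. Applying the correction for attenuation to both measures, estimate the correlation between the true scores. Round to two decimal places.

0.49

r_true = r_obs / √(r_xx · r_yy) = 0.31 / √(0.57 × 0.70) = 0.31 / √0.3990 = 0.31 / 0.6317 ≈ 0.49.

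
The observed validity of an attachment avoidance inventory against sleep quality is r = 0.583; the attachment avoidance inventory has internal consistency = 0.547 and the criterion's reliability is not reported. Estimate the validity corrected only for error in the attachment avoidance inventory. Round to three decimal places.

0.788

Single correction: r_c = r_obs / √r_xx = 0.583 / √0.547 = 0.583 / 0.7396 ≈ 0.788.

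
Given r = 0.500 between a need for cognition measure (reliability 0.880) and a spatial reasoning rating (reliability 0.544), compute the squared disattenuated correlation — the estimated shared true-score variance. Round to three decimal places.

0.522

Disattenuated r = 0.500 / √(0.880 × 0.544) = 0.500 / 0.6919 = 0.7226.
Shared true-score variance = 0.7226² = 0.5222 ≈ 0.522.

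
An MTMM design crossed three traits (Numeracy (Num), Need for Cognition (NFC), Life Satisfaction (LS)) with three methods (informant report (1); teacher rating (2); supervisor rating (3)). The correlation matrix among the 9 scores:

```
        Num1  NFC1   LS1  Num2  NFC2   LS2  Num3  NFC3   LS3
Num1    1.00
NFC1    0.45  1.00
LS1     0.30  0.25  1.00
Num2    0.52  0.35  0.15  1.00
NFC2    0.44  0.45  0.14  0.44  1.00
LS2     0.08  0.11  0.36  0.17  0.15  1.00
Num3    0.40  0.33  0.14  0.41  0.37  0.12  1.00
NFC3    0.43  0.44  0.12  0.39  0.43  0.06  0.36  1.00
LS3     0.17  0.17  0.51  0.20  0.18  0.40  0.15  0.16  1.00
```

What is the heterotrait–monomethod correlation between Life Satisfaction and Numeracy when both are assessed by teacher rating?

Different traits, same method: r(LS2, Num2) = 0.17.

0.17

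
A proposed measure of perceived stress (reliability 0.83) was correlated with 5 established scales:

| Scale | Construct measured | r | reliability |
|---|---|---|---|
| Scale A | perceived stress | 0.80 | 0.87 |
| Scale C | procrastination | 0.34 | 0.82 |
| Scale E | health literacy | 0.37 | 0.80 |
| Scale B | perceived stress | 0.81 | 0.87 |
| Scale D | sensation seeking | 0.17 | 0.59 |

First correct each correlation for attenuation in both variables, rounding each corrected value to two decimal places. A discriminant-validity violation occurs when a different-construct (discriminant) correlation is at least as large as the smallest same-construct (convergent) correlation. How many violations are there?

0

Disattenuated r (r / √(r_scale · r_new)):
  Scale A (conv): 0.80 / √(0.87·0.83) = 0.94
  Scale C (disc): 0.34 / √(0.82·0.83) = 0.41
  Scale E (disc): 0.37 / √(0.80·0.83) = 0.45
  Scale B (conv): 0.81 / √(0.87·0.83) = 0.95
  Scale D (disc): 0.17 / √(0.59·0.83) = 0.24
Smallest convergent = 0.94. Discriminant values: 0.41, 0.45, 0.24; count ≥ 0.94 → 0.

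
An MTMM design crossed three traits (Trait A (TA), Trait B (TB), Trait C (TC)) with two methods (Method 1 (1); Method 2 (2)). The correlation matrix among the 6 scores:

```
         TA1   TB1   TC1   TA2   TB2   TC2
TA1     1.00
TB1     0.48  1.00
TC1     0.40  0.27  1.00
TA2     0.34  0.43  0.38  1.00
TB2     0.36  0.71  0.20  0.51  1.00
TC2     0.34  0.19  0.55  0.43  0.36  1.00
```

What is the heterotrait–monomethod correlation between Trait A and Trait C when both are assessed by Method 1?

0.40

Different traits, same method: r(TA1, TC1) = 0.40.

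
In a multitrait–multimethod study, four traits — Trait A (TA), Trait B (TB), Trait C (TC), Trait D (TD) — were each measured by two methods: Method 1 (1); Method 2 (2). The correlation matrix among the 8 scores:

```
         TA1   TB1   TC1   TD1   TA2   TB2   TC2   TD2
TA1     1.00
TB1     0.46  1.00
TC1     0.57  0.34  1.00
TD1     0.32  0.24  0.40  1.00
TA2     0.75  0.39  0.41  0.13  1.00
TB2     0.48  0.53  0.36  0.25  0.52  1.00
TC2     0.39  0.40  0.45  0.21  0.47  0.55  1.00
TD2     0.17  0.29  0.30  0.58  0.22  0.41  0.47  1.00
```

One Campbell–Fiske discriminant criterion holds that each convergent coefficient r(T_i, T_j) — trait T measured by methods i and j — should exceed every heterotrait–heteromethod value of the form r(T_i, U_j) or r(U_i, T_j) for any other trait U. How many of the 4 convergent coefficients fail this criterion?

Convergent coefficients and their comparison sets:
TA (methods 1·2): 0.75 vs {0.48, 0.39, 0.39, 0.41, 0.17, 0.13} → pass.
TB (methods 1·2): 0.53 vs {0.39, 0.48, 0.40, 0.36, 0.29, 0.25} → pass.
TC (methods 1·2): 0.45 vs {0.41, 0.39, 0.36, 0.40, 0.30, 0.21} → pass.
TD (methods 1·2): 0.58 vs {0.13, 0.17, 0.25, 0.29, 0.21, 0.30} → pass.
0 of 4 fail.

0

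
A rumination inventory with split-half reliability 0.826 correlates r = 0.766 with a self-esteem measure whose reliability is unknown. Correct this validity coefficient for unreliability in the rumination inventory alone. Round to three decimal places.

Single correction: r_c = r_obs / √r_xx = 0.766 / √0.826 = 0.766 / 0.9088 ≈ 0.843.

0.843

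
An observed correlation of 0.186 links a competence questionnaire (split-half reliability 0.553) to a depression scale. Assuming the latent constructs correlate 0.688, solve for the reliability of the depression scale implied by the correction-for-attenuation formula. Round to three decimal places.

r_true = r_obs / √(r_xx · r_yy) ⇒ 0.688 = 0.186 / √(0.553 · r_yy).
√(0.553 · r_yy) = 0.186 / 0.688 = 0.2703; 0.553 · r_yy = 0.0731; r_yy = 0.0731 / 0.553 ≈ 0.132.

0.132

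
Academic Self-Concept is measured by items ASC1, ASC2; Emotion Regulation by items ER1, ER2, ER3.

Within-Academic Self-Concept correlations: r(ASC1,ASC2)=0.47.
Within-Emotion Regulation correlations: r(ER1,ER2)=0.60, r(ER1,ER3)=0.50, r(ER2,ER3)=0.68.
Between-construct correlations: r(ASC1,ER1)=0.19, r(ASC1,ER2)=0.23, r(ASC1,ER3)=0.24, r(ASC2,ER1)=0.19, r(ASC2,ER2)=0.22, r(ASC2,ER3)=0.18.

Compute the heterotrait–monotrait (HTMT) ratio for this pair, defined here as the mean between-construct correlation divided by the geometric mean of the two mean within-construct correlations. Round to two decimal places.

0.39

Between-construct mean = 1.25/6 = 0.2083.
Mean within-ASC = 0.47/1 = 0.4700; mean within-ER = 1.78/3 = 0.5933.
Geometric mean = √(0.4700 × 0.5933) = 0.5281.
HTMT = 0.2083 / 0.5281 = 0.39.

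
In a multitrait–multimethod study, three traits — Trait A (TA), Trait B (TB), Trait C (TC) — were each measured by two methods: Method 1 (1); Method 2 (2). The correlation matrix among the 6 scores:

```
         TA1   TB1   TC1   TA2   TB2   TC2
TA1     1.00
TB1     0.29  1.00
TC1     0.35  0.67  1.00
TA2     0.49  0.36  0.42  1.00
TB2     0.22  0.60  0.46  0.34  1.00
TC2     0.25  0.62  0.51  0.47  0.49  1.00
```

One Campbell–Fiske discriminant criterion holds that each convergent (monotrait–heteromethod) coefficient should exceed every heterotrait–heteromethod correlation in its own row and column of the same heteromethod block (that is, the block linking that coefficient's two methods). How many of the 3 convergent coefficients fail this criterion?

2

Each convergent coefficient versus the relevant comparison correlations:
TA (methods 1·2): 0.49 vs {0.22, 0.36, 0.25, 0.42} → pass.
TB (methods 1·2): 0.60 vs {0.36, 0.22, 0.62, 0.46} → fail.
TC (methods 1·2): 0.51 vs {0.42, 0.25, 0.46, 0.62} → fail.
2 of 3 fail.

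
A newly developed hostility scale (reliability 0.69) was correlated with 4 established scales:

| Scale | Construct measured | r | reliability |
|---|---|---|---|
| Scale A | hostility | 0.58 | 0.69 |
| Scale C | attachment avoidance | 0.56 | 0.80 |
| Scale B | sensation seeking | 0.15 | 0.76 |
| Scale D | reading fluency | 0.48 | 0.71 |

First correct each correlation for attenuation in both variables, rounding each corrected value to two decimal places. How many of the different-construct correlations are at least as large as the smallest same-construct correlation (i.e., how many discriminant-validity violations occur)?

Disattenuated r (r / √(r_scale · r_new)):
  Scale A (conv): 0.58 / √(0.69·0.69) = 0.84
  Scale C (disc): 0.56 / √(0.80·0.69) = 0.75
  Scale B (disc): 0.15 / √(0.76·0.69) = 0.21
  Scale D (disc): 0.48 / √(0.71·0.69) = 0.69
Smallest convergent = 0.84. Discriminant values: 0.75, 0.21, 0.69; count ≥ 0.84 → 0.

0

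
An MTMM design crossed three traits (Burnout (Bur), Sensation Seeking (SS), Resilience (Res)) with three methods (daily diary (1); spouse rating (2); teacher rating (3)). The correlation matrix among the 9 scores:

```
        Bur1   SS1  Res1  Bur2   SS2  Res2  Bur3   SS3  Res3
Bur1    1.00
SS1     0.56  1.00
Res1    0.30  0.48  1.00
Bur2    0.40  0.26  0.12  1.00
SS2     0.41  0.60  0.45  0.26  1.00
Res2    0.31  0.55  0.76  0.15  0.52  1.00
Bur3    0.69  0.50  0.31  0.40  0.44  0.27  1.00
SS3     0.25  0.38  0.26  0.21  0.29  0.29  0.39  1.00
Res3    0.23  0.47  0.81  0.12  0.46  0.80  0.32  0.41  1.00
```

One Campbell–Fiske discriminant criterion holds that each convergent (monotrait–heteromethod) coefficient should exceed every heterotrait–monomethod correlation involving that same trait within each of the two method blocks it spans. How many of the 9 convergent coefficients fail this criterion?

Convergent coefficients and their comparison sets:
Bur (methods 1·2): 0.40 vs {0.56, 0.26, 0.30, 0.15} → fail.
Bur (methods 1·3): 0.69 vs {0.56, 0.39, 0.30, 0.32} → pass.
Bur (methods 2·3): 0.40 vs {0.26, 0.39, 0.15, 0.32} → pass.
SS (methods 1·2): 0.60 vs {0.56, 0.26, 0.48, 0.52} → pass.
SS (methods 1·3): 0.38 vs {0.56, 0.39, 0.48, 0.41} → fail.
SS (methods 2·3): 0.29 vs {0.26, 0.39, 0.52, 0.41} → fail.
Res (methods 1·2): 0.76 vs {0.30, 0.15, 0.48, 0.52} → pass.
Res (methods 1·3): 0.81 vs {0.30, 0.32, 0.48, 0.41} → pass.
Res (methods 2·3): 0.80 vs {0.15, 0.32, 0.52, 0.41} → pass.
3 of 9 fail.

3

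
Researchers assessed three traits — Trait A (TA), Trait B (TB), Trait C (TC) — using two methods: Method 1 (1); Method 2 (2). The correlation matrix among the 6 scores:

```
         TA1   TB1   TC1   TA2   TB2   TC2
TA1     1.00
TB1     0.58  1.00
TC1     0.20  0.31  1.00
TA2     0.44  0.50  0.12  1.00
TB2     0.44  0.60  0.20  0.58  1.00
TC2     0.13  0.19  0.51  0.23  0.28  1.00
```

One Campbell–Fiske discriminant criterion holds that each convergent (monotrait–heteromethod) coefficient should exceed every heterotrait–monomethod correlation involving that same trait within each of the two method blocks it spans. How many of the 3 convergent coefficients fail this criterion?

1

Convergent coefficients and their comparison sets:
TA (methods 1·2): 0.44 vs {0.58, 0.58, 0.20, 0.23} → fail.
TB (methods 1·2): 0.60 vs {0.58, 0.58, 0.31, 0.28} → pass.
TC (methods 1·2): 0.51 vs {0.20, 0.23, 0.31, 0.28} → pass.
1 of 3 fail.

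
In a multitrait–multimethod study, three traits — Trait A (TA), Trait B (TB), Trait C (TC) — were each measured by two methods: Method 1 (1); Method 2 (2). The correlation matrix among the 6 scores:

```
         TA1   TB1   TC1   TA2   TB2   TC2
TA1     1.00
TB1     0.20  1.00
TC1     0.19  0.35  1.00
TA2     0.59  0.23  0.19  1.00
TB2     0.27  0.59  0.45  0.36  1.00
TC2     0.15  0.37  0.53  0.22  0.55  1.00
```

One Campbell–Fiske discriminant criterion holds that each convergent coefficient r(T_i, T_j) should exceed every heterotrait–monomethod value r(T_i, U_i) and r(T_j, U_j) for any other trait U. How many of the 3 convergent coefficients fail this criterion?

1

Convergent coefficients and their comparison sets:
TA (methods 1·2): 0.59 vs {0.20, 0.36, 0.19, 0.22} → pass.
TB (methods 1·2): 0.59 vs {0.20, 0.36, 0.35, 0.55} → pass.
TC (methods 1·2): 0.53 vs {0.19, 0.22, 0.35, 0.55} → fail.
1 of 3 fail.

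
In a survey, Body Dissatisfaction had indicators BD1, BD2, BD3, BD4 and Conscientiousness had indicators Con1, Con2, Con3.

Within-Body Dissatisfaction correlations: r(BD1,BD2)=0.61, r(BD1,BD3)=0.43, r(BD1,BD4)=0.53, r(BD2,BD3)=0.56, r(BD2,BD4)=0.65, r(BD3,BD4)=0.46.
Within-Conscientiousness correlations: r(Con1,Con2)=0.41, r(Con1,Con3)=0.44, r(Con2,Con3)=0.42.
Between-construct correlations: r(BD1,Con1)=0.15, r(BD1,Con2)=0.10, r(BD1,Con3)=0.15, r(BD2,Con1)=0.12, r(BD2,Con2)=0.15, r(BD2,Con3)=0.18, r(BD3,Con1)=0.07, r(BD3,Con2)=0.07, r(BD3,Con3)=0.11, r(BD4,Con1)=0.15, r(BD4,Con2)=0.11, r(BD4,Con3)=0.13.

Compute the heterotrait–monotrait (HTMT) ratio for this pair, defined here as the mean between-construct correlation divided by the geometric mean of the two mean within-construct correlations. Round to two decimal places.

Mean between = 1.49/12 = 0.1242.
Mean within-BD = 3.24/6 = 0.5400; mean within-Con = 1.27/3 = 0.4233.
Geometric mean = √(0.5400 × 0.4233) = 0.4781.
HTMT = 0.1242 / 0.4781 = 0.26.

0.26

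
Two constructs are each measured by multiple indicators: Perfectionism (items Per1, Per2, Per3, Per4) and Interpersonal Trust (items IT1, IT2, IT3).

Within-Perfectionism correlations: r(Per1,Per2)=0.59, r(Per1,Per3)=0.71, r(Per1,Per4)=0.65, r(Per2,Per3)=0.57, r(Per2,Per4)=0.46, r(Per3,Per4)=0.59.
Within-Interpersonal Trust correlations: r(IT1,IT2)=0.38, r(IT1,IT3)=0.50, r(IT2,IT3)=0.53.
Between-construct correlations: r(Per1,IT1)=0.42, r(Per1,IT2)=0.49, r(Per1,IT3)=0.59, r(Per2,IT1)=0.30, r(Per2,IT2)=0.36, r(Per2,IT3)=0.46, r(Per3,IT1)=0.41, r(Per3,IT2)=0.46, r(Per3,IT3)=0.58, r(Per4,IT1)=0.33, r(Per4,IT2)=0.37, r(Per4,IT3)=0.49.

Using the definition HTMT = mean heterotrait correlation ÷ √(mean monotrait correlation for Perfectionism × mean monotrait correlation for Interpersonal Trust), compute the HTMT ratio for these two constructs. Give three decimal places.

Mean between = 5.26/12 = 0.4383.
Mean within-Per = 3.57/6 = 0.5950; mean within-IT = 1.41/3 = 0.4700.
Geometric mean = √(0.5950 × 0.4700) = 0.5288.
HTMT = 0.4383 / 0.5288 = 0.829.

0.829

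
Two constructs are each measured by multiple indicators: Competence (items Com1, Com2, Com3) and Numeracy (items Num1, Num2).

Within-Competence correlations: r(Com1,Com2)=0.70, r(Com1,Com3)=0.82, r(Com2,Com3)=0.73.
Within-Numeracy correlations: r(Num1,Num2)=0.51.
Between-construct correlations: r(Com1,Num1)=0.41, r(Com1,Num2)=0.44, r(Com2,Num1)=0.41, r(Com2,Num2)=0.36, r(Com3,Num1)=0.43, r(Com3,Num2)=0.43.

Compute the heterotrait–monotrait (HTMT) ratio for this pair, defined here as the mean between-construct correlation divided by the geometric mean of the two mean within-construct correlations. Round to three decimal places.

Between-construct mean = 2.48/6 = 0.4133.
Mean within-Com = 2.25/3 = 0.7500; mean within-Num = 0.51/1 = 0.5100.
Geometric mean = √(0.7500 × 0.5100) = 0.6185.
HTMT = 0.4133 / 0.6185 = 0.668.

0.668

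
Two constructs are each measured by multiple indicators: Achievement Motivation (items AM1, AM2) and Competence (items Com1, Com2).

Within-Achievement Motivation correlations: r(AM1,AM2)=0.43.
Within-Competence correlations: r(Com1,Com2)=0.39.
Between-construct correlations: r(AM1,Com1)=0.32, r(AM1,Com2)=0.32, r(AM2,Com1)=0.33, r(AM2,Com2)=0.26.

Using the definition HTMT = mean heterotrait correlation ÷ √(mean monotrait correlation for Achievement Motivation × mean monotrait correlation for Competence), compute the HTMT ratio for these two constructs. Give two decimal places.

Mean heterotrait r = 1.23/4 = 0.3075.
Mean within-AM = 0.43/1 = 0.4300; mean within-Com = 0.39/1 = 0.3900.
Geometric mean = √(0.4300 × 0.3900) = 0.4095.
HTMT = 0.3075 / 0.4095 = 0.75.

0.75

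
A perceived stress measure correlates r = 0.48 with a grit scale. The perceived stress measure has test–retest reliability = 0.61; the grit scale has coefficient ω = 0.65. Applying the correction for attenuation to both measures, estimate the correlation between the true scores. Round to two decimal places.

0.76

r_true = r_obs / √(r_xx · r_yy) = 0.48 / √(0.61 × 0.65) = 0.48 / √0.3965 = 0.48 / 0.6297 ≈ 0.76.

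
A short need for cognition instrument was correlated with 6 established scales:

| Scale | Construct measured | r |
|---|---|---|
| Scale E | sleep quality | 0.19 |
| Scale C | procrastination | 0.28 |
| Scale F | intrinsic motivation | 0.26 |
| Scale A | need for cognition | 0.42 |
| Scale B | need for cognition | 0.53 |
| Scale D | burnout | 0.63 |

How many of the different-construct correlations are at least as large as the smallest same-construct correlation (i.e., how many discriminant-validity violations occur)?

1

Convergent (same construct = need for cognition): Scale A, Scale B.
Smallest convergent = 0.42. Discriminant values: 0.19, 0.28, 0.26, 0.63; count ≥ 0.42 → 1.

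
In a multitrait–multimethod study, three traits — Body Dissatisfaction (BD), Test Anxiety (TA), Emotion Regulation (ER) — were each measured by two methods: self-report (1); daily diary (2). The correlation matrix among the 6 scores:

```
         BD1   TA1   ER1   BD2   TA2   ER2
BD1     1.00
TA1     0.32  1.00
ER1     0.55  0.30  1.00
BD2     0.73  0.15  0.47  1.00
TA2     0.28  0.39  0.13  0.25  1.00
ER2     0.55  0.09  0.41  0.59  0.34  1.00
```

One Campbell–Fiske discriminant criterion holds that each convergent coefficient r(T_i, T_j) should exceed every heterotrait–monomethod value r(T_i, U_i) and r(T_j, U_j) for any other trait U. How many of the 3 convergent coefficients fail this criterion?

Convergent coefficients and their comparison sets:
BD (methods 1·2): 0.73 vs {0.32, 0.25, 0.55, 0.59} → pass.
TA (methods 1·2): 0.39 vs {0.32, 0.25, 0.30, 0.34} → pass.
ER (methods 1·2): 0.41 vs {0.55, 0.59, 0.30, 0.34} → fail.
1 of 3 fail.

1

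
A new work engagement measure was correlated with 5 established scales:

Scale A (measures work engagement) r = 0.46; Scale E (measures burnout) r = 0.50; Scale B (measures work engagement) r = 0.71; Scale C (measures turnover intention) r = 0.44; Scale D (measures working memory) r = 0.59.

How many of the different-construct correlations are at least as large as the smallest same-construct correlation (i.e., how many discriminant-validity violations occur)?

Convergent (same construct = work engagement): Scale A, Scale B.
Smallest convergent = 0.46. Discriminant values: 0.50, 0.44, 0.59; count ≥ 0.46 → 2.

2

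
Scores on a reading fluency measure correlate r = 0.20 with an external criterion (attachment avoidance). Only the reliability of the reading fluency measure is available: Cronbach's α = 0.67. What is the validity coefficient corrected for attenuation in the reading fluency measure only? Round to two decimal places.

0.24

Single correction: r_c = r_obs / √r_xx = 0.20 / √0.67 = 0.20 / 0.8185 ≈ 0.24.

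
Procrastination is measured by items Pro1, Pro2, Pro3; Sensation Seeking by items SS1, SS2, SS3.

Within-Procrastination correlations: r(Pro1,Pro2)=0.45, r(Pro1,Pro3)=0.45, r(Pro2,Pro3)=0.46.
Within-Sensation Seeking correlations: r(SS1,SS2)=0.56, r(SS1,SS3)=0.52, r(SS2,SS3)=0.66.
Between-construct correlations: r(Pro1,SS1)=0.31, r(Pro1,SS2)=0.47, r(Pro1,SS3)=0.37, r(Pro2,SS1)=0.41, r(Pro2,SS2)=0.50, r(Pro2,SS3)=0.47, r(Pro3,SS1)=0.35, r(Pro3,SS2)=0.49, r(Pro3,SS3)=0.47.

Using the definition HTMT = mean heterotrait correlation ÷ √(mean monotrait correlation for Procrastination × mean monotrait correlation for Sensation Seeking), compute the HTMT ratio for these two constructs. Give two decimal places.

0.83

Mean between = 3.84/9 = 0.4267.
Mean within-Pro = 1.36/3 = 0.4533; mean within-SS = 1.74/3 = 0.5800.
Geometric mean = √(0.4533 × 0.5800) = 0.5128.
HTMT = 0.4267 / 0.5128 = 0.83.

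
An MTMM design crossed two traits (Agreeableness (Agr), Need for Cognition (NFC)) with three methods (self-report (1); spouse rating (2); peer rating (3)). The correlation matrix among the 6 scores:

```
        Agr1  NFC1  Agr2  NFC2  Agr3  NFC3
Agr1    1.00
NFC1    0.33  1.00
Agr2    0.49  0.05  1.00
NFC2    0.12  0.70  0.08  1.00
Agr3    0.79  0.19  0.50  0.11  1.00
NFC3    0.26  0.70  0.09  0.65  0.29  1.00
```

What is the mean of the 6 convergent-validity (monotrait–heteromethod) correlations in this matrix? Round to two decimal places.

0.64

Convergent values: 0.49, 0.79, 0.50, 0.70, 0.70, 0.65; mean = 3.83/6 = 0.64.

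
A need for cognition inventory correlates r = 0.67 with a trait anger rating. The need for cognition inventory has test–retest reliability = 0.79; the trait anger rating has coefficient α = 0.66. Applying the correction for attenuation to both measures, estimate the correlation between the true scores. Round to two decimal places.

r_true = r_obs / √(r_xx · r_yy) = 0.67 / √(0.79 × 0.66) = 0.67 / √0.5214 = 0.67 / 0.7221 ≈ 0.93.

0.93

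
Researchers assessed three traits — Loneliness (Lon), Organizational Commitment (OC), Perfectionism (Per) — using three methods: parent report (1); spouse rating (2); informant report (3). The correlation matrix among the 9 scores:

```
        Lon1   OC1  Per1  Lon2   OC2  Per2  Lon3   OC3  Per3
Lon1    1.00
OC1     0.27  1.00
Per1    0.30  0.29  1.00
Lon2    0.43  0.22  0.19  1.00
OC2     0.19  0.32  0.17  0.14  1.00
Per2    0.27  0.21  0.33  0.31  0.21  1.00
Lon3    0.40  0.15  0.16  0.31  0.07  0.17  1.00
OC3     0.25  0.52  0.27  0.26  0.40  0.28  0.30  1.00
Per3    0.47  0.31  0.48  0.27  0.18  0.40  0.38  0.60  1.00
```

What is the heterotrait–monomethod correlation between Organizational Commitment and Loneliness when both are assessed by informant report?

0.30

Different traits, same method: r(OC3, Lon3) = 0.30.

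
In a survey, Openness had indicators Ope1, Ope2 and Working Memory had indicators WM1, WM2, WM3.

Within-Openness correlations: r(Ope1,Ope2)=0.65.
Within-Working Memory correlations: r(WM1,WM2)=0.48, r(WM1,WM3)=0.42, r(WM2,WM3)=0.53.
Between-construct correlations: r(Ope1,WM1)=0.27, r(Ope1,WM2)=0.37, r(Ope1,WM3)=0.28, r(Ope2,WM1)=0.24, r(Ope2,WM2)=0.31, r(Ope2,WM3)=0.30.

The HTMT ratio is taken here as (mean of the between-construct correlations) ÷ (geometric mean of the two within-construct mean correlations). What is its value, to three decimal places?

Mean between = 1.77/6 = 0.2950.
Mean within-Ope = 0.65/1 = 0.6500; mean within-WM = 1.43/3 = 0.4767.
Geometric mean = √(0.6500 × 0.4767) = 0.5566.
HTMT = 0.2950 / 0.5566 = 0.530.

0.530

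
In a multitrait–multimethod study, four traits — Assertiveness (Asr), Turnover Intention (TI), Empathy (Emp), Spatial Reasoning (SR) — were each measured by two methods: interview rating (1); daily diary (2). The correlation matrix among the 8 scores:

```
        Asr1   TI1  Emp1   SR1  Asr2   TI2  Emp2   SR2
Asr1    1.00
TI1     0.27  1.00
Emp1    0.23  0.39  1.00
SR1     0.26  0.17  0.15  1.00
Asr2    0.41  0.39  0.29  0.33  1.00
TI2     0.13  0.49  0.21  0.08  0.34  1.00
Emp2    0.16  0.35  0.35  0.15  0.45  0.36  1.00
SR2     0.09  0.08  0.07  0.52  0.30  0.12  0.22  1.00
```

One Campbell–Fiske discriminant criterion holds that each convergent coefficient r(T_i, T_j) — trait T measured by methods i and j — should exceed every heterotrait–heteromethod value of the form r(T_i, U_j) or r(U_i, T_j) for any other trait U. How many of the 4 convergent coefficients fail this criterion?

1

Checking each validity diagonal entry against its comparison values:
Asr (methods 1·2): 0.41 vs {0.13, 0.39, 0.16, 0.29, 0.09, 0.33} → pass.
TI (methods 1·2): 0.49 vs {0.39, 0.13, 0.35, 0.21, 0.08, 0.08} → pass.
Emp (methods 1·2): 0.35 vs {0.29, 0.16, 0.21, 0.35, 0.07, 0.15} → fail.
SR (methods 1·2): 0.52 vs {0.33, 0.09, 0.08, 0.08, 0.15, 0.07} → pass.
1 of 4 fail.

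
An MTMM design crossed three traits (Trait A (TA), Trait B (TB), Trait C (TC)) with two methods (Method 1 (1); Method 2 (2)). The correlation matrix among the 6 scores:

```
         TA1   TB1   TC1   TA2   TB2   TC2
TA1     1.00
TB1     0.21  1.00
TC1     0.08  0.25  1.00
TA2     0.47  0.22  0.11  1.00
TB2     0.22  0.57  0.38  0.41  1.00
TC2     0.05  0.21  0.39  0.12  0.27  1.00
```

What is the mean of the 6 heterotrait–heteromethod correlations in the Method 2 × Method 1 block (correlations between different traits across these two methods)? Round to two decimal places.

0.20

HTHM values (method 2 × method 1): 0.22, 0.11, 0.22, 0.38, 0.05, 0.21; mean = 1.19/6 = 0.20.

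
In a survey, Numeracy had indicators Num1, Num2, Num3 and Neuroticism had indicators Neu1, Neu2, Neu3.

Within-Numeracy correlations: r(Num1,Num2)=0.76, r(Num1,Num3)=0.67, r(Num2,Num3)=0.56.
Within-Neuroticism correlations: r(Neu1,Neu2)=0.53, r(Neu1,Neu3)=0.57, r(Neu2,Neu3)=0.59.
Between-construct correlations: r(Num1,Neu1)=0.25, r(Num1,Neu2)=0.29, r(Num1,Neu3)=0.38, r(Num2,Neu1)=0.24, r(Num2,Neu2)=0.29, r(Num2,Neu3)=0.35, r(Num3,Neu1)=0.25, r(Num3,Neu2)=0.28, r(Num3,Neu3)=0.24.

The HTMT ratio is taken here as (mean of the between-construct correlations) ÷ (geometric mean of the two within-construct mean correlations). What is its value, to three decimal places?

0.467

Mean between = 2.57/9 = 0.2856.
Mean within-Num = 1.99/3 = 0.6633; mean within-Neu = 1.69/3 = 0.5633.
Geometric mean = √(0.6633 × 0.5633) = 0.6113.
HTMT = 0.2856 / 0.6113 = 0.467.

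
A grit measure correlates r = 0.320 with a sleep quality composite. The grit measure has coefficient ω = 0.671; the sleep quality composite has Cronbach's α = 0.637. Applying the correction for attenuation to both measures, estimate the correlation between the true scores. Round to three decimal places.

r_true = r_obs / √(r_xx · r_yy) = 0.320 / √(0.671 × 0.637) = 0.320 / √0.427427 = 0.320 / 0.6538 ≈ 0.489.

0.489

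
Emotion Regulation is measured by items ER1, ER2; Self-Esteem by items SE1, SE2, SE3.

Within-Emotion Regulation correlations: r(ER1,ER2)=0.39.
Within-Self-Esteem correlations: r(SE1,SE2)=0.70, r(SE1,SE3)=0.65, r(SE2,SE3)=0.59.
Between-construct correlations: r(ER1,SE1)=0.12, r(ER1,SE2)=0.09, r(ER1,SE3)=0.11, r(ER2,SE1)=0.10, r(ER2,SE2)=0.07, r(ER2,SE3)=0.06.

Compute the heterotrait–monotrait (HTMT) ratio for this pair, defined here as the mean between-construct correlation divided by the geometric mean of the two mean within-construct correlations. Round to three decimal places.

Between-construct mean = 0.55/6 = 0.0917.
Mean within-ER = 0.39/1 = 0.3900; mean within-SE = 1.94/3 = 0.6467.
Geometric mean = √(0.3900 × 0.6467) = 0.5022.
HTMT = 0.0917 / 0.5022 = 0.183.

0.183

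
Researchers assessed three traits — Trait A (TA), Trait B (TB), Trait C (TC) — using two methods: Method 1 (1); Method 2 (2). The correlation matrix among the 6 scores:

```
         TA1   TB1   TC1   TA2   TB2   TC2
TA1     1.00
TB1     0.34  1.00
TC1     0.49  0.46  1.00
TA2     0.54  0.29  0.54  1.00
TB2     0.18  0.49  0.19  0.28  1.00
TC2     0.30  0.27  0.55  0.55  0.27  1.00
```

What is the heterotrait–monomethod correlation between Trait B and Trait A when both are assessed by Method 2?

Different traits, same method: r(TB2, TA2) = 0.28.

0.28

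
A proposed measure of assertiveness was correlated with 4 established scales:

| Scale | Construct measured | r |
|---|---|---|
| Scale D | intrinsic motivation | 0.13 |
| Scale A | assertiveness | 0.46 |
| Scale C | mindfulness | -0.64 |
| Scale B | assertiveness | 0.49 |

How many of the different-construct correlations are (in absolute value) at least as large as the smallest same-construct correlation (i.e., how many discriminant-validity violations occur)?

Convergent (same construct = assertiveness): Scale A, Scale B.
Smallest convergent = 0.46. Discriminant |r|: 0.13, 0.64; count ≥ 0.46 → 1.

1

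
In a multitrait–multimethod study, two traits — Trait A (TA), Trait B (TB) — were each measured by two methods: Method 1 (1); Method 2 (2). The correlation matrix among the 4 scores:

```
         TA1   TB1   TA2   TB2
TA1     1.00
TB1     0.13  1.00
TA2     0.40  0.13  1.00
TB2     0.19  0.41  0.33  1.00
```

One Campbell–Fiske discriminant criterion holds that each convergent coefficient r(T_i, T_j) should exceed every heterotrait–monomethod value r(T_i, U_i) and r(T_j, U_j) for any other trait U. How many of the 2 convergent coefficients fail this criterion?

Convergent coefficients and their comparison sets:
TA (methods 1·2): 0.40 vs {0.13, 0.33} → pass.
TB (methods 1·2): 0.41 vs {0.13, 0.33} → pass.
0 of 2 fail.

0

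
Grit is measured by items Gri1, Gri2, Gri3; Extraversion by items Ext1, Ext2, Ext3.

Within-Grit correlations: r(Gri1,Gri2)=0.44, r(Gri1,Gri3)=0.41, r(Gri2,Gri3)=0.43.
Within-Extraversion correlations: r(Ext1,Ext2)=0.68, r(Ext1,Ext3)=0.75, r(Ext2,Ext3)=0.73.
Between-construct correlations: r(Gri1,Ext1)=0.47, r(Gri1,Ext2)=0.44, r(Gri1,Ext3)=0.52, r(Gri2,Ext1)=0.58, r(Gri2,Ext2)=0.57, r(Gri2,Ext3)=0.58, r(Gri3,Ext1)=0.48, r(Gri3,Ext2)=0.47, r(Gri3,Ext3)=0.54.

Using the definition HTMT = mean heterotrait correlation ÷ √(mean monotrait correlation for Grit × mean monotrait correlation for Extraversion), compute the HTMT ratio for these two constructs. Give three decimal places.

0.932

Mean between = 4.65/9 = 0.5167.
Mean within-Gri = 1.28/3 = 0.4267; mean within-Ext = 2.16/3 = 0.7200.
Geometric mean = √(0.4267 × 0.7200) = 0.5543.
HTMT = 0.5167 / 0.5543 = 0.932.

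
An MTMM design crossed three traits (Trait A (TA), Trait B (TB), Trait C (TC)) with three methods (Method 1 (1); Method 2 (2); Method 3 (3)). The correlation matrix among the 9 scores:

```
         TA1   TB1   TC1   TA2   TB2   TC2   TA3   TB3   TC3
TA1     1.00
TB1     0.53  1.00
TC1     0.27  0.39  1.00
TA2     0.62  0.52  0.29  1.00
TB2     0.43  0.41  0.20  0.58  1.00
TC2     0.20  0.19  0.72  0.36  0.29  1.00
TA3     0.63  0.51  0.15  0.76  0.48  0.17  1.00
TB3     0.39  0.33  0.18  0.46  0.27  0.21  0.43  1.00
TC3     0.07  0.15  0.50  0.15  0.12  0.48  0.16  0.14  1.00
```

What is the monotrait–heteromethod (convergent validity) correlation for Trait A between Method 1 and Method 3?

Same trait (TA), different methods: r(TA1, TA3) = 0.63.

0.63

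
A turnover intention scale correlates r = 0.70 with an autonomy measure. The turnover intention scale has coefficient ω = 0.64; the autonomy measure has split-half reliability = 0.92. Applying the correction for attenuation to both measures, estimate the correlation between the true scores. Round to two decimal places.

r_true = r_obs / √(r_xx · r_yy) = 0.70 / √(0.64 × 0.92) = 0.70 / √0.5888 = 0.70 / 0.7673 ≈ 0.91.

0.91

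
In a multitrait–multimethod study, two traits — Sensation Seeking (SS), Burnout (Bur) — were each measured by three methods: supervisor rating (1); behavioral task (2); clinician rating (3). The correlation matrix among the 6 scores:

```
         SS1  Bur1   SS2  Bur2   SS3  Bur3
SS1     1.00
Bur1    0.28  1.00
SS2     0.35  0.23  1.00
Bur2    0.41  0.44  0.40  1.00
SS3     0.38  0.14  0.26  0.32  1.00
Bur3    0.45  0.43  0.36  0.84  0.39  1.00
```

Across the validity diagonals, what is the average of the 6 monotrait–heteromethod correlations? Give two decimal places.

0.45

Convergent values: 0.35, 0.38, 0.26, 0.44, 0.43, 0.84; mean = 2.70/6 = 0.45.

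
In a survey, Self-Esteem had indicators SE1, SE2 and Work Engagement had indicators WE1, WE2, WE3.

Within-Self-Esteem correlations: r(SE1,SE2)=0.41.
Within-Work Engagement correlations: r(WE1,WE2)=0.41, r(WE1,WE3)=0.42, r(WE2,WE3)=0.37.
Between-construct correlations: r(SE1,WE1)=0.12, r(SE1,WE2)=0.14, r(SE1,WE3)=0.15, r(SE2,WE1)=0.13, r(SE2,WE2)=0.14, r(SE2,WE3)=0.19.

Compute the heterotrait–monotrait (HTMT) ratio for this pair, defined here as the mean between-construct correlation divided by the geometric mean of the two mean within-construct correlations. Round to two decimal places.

0.36

Mean between = 0.87/6 = 0.1450.
Mean within-SE = 0.41/1 = 0.4100; mean within-WE = 1.20/3 = 0.4000.
Geometric mean = √(0.4100 × 0.4000) = 0.4050.
HTMT = 0.1450 / 0.4050 = 0.36.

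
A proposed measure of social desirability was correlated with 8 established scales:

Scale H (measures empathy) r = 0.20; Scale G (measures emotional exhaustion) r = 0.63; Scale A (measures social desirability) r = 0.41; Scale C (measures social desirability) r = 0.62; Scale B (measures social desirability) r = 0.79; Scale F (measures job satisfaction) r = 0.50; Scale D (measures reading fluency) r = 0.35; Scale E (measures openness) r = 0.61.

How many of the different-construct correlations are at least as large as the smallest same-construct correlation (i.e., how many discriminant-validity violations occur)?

3

Convergent (same construct = social desirability): Scale A, Scale C, Scale B.
Smallest convergent = 0.41. Discriminant values: 0.20, 0.63, 0.50, 0.35, 0.61; count ≥ 0.41 → 3.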